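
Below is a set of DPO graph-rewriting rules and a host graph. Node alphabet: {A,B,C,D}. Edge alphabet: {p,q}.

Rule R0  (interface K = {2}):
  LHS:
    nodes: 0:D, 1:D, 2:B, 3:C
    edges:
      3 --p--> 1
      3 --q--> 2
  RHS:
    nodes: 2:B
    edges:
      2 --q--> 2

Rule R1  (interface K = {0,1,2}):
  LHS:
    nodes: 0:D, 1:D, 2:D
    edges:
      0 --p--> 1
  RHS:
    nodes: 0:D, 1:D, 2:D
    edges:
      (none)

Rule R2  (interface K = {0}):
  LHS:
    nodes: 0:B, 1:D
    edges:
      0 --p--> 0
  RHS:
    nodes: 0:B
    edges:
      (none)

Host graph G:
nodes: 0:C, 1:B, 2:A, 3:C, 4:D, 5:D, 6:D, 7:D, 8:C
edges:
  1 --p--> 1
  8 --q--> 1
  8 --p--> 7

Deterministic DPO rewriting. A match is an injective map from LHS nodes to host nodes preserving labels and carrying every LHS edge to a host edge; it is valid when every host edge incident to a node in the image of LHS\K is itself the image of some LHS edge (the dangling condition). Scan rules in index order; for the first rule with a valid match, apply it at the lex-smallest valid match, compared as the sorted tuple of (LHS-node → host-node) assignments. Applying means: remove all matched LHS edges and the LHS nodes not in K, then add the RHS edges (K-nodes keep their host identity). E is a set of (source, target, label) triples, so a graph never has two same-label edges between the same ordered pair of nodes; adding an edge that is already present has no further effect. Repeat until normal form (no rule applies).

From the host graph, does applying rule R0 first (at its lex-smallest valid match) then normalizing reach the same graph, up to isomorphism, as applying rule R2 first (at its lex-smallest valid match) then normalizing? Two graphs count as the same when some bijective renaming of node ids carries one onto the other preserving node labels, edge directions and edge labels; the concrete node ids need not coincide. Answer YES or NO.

Answer: YES

Steps:
branch R0-first: apply at {0↦4, 1↦7, 2↦1, 3↦8} → |E|=2, then 1 more step(s) → NF |V|=5 |E|=1 V={0:C, 1:B, 2:A, 3:C, 6:D} E=1-q->1
branch R2-first: apply at {0↦1, 1↦4} → |E|=2, then 1 more step(s) → NF |V|=5 |E|=1 V={0:C, 1:B, 2:A, 3:C, 6:D} E=1-q->1
graphs isomorphic (equal up to label-preserving node renaming)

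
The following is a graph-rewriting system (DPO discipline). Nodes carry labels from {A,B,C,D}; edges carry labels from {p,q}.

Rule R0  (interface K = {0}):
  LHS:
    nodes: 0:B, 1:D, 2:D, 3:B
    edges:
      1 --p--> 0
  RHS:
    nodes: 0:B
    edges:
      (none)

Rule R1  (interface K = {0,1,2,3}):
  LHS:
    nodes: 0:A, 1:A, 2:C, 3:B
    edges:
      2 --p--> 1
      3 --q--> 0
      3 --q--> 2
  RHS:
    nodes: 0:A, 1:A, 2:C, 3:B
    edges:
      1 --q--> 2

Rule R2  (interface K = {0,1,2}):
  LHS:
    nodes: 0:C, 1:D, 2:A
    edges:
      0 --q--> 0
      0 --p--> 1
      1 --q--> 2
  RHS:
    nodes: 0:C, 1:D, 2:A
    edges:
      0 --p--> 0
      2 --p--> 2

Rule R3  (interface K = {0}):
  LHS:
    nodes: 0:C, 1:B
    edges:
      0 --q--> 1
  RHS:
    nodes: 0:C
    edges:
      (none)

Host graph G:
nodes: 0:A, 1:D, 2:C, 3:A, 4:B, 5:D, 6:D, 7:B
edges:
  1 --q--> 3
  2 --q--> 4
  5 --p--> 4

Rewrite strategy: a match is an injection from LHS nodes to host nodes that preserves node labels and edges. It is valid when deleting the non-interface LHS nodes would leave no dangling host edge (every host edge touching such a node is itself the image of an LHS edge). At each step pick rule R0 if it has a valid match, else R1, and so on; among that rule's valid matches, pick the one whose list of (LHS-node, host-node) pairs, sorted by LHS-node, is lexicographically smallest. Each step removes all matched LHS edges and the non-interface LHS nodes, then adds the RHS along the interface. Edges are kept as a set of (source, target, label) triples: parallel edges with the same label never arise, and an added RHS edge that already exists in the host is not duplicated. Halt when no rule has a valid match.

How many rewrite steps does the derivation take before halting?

[0] host  ⇒  8 nodes, 3 edges  {1-q->3 2-q->4 5-p->4}
[1] R0 @ {0↦4, 1↦5, 2↦6, 3↦7}  ⇒  5 nodes, 2 edges  {1-q->3 2-q->4}
[2] R3 @ {0↦2, 1↦4}  ⇒  4 nodes, 1 edges  {1-q->3}
halt: no rule applies after step 2

Answer: 2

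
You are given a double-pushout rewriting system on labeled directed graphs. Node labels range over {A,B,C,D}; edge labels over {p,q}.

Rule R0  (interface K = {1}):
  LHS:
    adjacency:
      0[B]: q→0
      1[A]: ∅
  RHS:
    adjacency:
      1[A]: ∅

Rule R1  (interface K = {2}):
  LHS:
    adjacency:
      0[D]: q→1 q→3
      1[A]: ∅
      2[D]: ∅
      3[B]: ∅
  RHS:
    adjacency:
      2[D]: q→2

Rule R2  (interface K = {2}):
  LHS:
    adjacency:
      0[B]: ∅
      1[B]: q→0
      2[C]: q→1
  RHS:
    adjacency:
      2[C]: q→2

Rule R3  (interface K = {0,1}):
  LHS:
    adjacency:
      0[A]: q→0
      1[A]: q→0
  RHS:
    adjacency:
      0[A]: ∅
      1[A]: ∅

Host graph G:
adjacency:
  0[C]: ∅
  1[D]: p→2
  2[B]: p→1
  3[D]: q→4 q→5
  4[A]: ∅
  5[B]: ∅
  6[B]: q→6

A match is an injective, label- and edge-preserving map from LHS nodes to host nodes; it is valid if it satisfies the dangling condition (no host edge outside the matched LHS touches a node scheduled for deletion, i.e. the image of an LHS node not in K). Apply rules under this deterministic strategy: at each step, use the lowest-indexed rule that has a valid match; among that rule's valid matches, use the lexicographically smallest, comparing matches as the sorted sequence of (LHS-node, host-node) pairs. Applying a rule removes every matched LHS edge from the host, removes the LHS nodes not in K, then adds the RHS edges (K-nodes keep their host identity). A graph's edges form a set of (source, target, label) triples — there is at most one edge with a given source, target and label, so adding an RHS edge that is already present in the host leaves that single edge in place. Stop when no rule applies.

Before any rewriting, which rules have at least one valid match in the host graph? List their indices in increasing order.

R0: 1 valid match — {0↦6, 1↦4}
R1: 1 valid match — {0↦3, 1↦4, 2↦1, 3↦5}
R2: no valid match — LHS pattern not found
R3: no valid match — LHS pattern not found

Answer: [R0,R1]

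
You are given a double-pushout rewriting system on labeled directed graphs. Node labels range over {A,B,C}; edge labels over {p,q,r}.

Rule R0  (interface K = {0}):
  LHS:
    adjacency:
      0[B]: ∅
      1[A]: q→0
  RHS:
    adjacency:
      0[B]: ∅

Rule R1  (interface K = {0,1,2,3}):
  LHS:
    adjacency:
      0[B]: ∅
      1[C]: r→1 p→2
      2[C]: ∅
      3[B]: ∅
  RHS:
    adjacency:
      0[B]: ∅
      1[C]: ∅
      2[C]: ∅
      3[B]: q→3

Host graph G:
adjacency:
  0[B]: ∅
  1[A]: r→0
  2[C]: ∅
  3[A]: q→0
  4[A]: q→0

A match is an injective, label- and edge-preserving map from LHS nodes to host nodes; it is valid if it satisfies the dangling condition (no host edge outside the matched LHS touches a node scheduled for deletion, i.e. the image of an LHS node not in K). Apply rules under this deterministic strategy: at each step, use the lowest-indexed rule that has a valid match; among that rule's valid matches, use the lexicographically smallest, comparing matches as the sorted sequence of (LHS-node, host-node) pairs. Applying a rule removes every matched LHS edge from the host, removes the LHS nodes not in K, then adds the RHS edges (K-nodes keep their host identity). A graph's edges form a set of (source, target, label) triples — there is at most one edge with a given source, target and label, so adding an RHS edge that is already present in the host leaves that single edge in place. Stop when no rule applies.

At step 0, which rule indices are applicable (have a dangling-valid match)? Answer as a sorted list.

Answer: [R0]

Derivation:
R0: 2 valid matches — {0↦0, 1↦3}, {0↦0, 1↦4}
R1: no valid match — LHS pattern not found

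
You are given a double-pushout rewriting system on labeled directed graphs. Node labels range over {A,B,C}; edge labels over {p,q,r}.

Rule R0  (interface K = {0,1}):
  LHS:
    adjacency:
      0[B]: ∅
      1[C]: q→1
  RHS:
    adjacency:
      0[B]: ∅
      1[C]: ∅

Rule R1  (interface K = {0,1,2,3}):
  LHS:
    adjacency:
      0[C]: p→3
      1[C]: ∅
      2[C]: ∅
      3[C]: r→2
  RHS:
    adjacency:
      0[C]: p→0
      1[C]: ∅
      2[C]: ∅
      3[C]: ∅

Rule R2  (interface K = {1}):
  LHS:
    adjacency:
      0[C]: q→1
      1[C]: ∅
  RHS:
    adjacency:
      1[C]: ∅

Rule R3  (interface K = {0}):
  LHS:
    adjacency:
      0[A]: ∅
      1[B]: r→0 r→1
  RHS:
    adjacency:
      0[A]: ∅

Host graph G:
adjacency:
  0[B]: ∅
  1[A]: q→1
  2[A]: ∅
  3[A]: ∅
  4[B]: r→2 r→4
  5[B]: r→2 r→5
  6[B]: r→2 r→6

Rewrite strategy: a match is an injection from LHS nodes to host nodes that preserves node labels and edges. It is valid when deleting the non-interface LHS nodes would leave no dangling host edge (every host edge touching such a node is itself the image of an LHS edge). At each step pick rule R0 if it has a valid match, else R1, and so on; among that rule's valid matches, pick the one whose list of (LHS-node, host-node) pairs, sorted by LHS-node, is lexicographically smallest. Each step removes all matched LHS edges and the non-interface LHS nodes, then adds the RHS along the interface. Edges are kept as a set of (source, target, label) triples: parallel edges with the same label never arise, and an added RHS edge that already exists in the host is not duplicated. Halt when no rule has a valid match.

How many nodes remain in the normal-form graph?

start.  V:7 E:7  edges: 1-q->1 4-r->2 4-r->4 5-r->2 5-r->5 6-r->2 6-r->6
1. fire R3 via {0↦2, 1↦4}  →  V:6 E:5  edges: 1-q->1 5-r->2 5-r->5 6-r->2 6-r->6
2. fire R3 via {0↦2, 1↦5}  →  V:5 E:3  edges: 1-q->1 6-r->2 6-r->6
3. fire R3 via {0↦2, 1↦6}  →  V:4 E:1  edges: 1-q->1
normal form: no rule applies after step 3
NF nodes: {0:B, 1:A, 2:A, 3:A}

Answer: 4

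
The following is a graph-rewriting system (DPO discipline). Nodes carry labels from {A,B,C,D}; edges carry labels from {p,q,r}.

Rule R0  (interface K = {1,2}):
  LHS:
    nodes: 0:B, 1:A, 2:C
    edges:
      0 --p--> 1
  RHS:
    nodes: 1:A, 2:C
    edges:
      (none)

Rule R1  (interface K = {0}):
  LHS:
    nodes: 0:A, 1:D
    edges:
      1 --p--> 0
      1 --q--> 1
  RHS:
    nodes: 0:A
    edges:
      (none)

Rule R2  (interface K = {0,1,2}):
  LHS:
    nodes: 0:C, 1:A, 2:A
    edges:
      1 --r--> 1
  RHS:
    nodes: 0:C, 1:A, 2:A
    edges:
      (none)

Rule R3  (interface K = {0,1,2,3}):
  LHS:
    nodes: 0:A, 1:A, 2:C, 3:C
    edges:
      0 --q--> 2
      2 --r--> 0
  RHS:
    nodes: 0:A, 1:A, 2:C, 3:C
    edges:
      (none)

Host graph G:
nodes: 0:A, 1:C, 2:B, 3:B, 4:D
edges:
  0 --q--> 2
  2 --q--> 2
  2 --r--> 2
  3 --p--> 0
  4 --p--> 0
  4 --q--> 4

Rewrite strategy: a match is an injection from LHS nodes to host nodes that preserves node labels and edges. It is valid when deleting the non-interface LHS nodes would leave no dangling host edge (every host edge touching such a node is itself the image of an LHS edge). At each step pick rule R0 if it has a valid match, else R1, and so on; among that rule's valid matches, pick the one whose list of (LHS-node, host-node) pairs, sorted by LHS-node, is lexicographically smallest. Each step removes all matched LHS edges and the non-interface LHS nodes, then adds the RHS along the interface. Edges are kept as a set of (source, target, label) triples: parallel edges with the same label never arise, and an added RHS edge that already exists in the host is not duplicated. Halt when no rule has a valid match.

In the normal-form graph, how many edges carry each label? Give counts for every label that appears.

start.  V:5 E:6  edges: 0-q->2 2-q->2 2-r->2 3-p->0 4-p->0 4-q->4
1. fire R0 via {0↦3, 1↦0, 2↦1}  →  V:4 E:5  edges: 0-q->2 2-q->2 2-r->2 4-p->0 4-q->4
2. fire R1 via {0↦0, 1↦4}  →  V:3 E:3  edges: 0-q->2 2-q->2 2-r->2
final graph: no rule applies after step 2
NF edges: [(0, 2, 'q'), (2, 2, 'q'), (2, 2, 'r')]

Answer: q:2 r:1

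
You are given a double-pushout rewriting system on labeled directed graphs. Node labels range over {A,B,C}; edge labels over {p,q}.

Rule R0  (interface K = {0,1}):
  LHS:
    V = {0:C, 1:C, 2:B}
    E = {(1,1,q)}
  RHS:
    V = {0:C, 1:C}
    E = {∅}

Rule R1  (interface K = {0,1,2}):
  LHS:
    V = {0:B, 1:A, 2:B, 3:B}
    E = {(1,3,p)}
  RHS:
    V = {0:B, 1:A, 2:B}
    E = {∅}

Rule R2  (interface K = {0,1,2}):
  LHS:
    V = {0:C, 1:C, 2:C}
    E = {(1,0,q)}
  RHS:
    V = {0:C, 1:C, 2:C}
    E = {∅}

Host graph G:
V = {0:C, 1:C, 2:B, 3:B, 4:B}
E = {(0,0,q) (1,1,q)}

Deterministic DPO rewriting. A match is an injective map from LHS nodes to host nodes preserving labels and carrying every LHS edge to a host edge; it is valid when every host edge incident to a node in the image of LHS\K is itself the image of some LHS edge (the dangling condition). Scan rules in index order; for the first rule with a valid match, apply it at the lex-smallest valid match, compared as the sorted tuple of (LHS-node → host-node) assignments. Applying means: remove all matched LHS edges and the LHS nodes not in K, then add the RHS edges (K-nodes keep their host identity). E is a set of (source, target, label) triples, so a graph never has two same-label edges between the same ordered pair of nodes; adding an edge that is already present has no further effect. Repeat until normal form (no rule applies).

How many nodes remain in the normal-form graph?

Answer: 3

Rewrite trace:
[0] host  ⇒  5 nodes, 2 edges  {0-q->0 1-q->1}
[1] R0 @ {0↦0, 1↦1, 2↦2}  ⇒  4 nodes, 1 edges  {0-q->0}
[2] R0 @ {0↦1, 1↦0, 2↦3}  ⇒  3 nodes, 0 edges  {∅}
normal form: no rule applies after step 2
NF nodes: {0:C, 1:C, 4:B}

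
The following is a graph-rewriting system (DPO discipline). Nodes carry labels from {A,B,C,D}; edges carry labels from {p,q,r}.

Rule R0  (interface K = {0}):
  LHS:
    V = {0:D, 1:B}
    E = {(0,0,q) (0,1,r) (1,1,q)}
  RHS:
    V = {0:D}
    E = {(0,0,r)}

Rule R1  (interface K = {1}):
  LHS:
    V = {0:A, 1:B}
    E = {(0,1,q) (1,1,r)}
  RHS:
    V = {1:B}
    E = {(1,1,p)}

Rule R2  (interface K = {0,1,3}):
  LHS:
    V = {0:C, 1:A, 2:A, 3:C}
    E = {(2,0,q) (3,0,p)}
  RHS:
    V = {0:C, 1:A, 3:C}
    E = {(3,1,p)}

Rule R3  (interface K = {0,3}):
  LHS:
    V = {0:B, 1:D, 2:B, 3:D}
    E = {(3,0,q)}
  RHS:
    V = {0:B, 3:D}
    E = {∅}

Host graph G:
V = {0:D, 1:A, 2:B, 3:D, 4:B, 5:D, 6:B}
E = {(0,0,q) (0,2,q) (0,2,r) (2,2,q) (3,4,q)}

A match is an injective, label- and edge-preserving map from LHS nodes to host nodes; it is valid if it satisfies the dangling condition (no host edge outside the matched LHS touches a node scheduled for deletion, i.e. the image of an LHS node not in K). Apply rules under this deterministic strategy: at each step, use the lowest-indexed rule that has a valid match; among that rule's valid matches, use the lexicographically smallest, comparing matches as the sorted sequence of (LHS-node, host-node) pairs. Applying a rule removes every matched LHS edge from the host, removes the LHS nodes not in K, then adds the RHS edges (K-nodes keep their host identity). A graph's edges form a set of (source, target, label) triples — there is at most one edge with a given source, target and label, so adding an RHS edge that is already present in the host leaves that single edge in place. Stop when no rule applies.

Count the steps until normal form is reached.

start.  V:7 E:5  edges: 0-q->0 0-q->2 0-r->2 2-q->2 3-q->4
1. fire R3 via {0↦2, 1↦5, 2↦6, 3↦0}  →  V:5 E:4  edges: 0-q->0 0-r->2 2-q->2 3-q->4
2. fire R0 via {0↦0, 1↦2}  →  V:4 E:2  edges: 0-r->0 3-q->4
normal form: no rule applies after step 2

Answer: 2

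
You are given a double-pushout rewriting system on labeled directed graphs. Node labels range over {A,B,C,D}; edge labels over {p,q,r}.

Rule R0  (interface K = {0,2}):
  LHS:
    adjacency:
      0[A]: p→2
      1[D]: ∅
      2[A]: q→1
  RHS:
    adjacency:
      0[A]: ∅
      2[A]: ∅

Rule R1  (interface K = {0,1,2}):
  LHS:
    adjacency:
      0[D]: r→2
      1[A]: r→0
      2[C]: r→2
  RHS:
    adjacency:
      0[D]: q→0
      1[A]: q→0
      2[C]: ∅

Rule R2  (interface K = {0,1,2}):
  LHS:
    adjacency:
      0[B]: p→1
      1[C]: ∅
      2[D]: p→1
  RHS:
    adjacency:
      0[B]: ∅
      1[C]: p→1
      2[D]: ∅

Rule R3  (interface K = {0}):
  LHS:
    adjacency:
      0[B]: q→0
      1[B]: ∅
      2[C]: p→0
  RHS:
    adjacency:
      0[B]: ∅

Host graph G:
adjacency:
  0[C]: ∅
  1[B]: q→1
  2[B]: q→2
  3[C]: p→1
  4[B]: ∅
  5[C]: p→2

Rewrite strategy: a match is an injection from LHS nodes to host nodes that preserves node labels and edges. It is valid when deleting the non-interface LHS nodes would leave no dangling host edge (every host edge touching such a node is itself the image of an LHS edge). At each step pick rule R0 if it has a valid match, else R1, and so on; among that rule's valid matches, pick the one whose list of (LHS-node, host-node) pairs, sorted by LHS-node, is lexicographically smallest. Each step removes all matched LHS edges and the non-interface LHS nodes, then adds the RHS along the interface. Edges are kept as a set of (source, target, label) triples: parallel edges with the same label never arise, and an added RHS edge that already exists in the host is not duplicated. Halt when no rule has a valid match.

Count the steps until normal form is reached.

Answer: 2

Steps:
[0] host  ⇒  6 nodes, 4 edges  {1-q->1 2-q->2 3-p->1 5-p->2}
[1] R3 @ {0↦1, 1↦4, 2↦3}  ⇒  4 nodes, 2 edges  {2-q->2 5-p->2}
[2] R3 @ {0↦2, 1↦1, 2↦5}  ⇒  2 nodes, 0 edges  {∅}
normal form: no rule applies after step 2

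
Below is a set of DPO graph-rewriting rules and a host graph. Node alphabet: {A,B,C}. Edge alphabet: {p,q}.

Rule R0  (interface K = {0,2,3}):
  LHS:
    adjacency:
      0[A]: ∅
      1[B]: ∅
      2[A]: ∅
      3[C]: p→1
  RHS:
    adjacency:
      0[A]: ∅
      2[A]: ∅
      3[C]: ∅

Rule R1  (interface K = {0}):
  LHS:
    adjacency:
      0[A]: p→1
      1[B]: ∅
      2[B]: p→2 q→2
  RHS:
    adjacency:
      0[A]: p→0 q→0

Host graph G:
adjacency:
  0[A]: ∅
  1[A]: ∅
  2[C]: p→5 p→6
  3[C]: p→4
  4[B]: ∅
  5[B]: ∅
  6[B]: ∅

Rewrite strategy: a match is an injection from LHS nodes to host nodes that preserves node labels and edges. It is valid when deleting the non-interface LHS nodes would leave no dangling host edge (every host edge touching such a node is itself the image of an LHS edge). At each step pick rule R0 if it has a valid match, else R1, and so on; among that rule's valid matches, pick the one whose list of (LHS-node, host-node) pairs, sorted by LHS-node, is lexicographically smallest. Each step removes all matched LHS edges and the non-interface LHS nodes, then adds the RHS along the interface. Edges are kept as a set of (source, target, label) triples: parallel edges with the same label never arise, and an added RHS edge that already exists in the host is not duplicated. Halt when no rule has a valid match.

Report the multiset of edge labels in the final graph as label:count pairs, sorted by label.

start.  V:7 E:3  edges: 2-p->5 2-p->6 3-p->4
1. fire R0 via {0↦0, 1↦4, 2↦1, 3↦3}  →  V:6 E:2  edges: 2-p->5 2-p->6
2. fire R0 via {0↦0, 1↦5, 2↦1, 3↦2}  →  V:5 E:1  edges: 2-p->6
3. fire R0 via {0↦0, 1↦6, 2↦1, 3↦2}  →  V:4 E:0  edges: ∅
normal form: no rule applies after step 3
NF edges: []

Answer: (no edges)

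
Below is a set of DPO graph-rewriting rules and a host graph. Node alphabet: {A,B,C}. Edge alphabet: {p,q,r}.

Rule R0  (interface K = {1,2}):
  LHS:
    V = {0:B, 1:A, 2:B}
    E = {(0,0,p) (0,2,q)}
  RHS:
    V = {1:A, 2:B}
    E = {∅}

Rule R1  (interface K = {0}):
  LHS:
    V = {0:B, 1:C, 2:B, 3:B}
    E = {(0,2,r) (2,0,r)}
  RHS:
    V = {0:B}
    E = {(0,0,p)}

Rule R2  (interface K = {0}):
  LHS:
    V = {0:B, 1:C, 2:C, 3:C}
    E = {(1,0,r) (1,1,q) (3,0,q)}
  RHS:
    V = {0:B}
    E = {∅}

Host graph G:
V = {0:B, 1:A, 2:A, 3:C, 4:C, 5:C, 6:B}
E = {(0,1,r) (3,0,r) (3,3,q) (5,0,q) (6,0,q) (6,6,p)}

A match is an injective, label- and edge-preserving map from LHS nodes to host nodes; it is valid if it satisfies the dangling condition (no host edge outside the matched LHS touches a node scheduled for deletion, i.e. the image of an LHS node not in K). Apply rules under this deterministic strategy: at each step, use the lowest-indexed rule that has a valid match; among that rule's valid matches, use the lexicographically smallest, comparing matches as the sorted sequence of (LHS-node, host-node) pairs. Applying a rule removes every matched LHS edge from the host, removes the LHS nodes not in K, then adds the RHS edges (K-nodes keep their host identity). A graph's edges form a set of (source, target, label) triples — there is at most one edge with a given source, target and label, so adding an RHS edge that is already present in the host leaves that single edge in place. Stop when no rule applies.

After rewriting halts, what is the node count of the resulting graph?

Answer: 3

Rewrite trace:
[0] host  ⇒  7 nodes, 6 edges  {0-r->1 3-r->0 3-q->3 5-q->0 6-q->0 6-p->6}
[1] R0 @ {0↦6, 1↦1, 2↦0}  ⇒  6 nodes, 4 edges  {0-r->1 3-r->0 3-q->3 5-q->0}
[2] R2 @ {0↦0, 1↦3, 2↦4, 3↦5}  ⇒  3 nodes, 1 edges  {0-r->1}
halt: no rule applies after step 2
NF nodes: {0:B, 1:A, 2:A}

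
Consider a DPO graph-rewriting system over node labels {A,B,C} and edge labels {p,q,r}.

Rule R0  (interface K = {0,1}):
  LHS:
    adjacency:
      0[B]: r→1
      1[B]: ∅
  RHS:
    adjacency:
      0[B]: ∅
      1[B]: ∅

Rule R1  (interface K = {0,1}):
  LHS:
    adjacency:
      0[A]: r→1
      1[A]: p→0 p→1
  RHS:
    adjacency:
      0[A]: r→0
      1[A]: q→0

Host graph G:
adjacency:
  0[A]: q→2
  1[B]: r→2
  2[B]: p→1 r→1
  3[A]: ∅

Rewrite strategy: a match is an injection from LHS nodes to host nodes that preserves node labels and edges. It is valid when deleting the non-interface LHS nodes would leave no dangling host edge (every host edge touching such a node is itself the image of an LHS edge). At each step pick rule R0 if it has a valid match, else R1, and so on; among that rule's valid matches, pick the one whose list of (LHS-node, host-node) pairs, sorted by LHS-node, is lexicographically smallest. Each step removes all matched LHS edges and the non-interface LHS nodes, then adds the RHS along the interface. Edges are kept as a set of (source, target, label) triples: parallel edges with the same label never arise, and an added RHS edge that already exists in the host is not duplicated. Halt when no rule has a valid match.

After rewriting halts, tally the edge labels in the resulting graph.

Answer: p:1 q:1

Derivation:
[0] host  ⇒  4 nodes, 4 edges  {0-q->2 1-r->2 2-p->1 2-r->1}
[1] R0 @ {0↦1, 1↦2}  ⇒  4 nodes, 3 edges  {0-q->2 2-p->1 2-r->1}
[2] R0 @ {0↦2, 1↦1}  ⇒  4 nodes, 2 edges  {0-q->2 2-p->1}
final graph: no rule applies after step 2
NF edges: [(0, 2, 'q'), (2, 1, 'p')]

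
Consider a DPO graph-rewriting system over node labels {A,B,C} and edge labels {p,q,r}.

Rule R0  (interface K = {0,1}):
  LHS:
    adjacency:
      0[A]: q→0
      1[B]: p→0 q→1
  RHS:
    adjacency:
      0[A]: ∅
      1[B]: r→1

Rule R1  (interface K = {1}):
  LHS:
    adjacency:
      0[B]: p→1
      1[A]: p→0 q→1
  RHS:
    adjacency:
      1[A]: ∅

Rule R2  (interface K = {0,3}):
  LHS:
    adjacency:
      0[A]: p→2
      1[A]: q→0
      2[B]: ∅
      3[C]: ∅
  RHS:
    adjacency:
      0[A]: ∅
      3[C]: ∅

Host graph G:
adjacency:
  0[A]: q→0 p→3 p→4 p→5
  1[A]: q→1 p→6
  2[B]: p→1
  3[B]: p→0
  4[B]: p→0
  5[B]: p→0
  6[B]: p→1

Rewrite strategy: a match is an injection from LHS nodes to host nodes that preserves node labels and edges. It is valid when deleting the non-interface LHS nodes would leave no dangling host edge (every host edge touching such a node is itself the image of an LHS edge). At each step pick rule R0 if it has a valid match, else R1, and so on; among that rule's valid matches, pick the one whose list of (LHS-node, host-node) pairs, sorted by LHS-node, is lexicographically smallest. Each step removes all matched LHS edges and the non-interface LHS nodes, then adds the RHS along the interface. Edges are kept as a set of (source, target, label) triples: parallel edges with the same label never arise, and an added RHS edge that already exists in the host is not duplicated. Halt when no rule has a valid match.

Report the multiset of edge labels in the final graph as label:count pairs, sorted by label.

initial: |V|=7 |E|=11  E = 0-q->0 0-p->3 0-p->4 0-p->5 1-q->1 1-p->6 2-p->1 3-p->0 4-p->0 5-p->0 6-p->1
step 1: apply R1 at {0↦3, 1↦0}  → |V|=6 |E|=8  E = 0-p->4 0-p->5 1-q->1 1-p->6 2-p->1 4-p->0 5-p->0 6-p->1
step 2: apply R1 at {0↦6, 1↦1}  → |V|=5 |E|=5  E = 0-p->4 0-p->5 2-p->1 4-p->0 5-p->0
final graph: no rule applies after step 2
NF edges: [(0, 4, 'p'), (0, 5, 'p'), (2, 1, 'p'), (4, 0, 'p'), (5, 0, 'p')]

Answer: p:5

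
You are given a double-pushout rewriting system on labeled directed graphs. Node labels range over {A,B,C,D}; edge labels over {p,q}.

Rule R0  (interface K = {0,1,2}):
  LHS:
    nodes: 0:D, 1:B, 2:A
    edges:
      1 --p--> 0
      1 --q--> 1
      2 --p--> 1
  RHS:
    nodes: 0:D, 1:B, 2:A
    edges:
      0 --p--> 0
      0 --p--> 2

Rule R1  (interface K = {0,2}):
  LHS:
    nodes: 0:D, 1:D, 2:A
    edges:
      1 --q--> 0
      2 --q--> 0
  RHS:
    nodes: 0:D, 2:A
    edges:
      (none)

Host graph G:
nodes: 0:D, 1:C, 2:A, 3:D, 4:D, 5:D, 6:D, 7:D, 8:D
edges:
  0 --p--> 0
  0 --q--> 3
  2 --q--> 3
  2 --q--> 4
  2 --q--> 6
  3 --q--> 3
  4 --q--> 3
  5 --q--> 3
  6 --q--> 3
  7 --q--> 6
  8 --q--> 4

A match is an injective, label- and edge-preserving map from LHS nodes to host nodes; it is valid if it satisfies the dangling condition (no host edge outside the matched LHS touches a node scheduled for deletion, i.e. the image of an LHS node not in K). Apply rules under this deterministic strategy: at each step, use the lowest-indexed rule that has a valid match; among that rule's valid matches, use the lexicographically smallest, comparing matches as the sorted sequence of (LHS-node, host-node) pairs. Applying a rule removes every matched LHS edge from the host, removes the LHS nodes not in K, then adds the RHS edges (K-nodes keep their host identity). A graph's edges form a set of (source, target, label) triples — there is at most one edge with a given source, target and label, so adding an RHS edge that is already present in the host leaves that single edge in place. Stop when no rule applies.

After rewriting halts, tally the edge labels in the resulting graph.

initial: |V|=9 |E|=11  E = 0-p->0 0-q->3 2-q->3 2-q->4 2-q->6 3-q->3 4-q->3 5-q->3 6-q->3 7-q->6 8-q->4
step 1: apply R1 at {0↦3, 1↦5, 2↦2}  → |V|=8 |E|=9  E = 0-p->0 0-q->3 2-q->4 2-q->6 3-q->3 4-q->3 6-q->3 7-q->6 8-q->4
step 2: apply R1 at {0↦4, 1↦8, 2↦2}  → |V|=7 |E|=7  E = 0-p->0 0-q->3 2-q->6 3-q->3 4-q->3 6-q->3 7-q->6
step 3: apply R1 at {0↦6, 1↦7, 2↦2}  → |V|=6 |E|=5  E = 0-p->0 0-q->3 3-q->3 4-q->3 6-q->3
normal form: no rule applies after step 3
NF edges: [(0, 0, 'p'), (0, 3, 'q'), (3, 3, 'q'), (4, 3, 'q'), (6, 3, 'q')]

Answer: p:1 q:4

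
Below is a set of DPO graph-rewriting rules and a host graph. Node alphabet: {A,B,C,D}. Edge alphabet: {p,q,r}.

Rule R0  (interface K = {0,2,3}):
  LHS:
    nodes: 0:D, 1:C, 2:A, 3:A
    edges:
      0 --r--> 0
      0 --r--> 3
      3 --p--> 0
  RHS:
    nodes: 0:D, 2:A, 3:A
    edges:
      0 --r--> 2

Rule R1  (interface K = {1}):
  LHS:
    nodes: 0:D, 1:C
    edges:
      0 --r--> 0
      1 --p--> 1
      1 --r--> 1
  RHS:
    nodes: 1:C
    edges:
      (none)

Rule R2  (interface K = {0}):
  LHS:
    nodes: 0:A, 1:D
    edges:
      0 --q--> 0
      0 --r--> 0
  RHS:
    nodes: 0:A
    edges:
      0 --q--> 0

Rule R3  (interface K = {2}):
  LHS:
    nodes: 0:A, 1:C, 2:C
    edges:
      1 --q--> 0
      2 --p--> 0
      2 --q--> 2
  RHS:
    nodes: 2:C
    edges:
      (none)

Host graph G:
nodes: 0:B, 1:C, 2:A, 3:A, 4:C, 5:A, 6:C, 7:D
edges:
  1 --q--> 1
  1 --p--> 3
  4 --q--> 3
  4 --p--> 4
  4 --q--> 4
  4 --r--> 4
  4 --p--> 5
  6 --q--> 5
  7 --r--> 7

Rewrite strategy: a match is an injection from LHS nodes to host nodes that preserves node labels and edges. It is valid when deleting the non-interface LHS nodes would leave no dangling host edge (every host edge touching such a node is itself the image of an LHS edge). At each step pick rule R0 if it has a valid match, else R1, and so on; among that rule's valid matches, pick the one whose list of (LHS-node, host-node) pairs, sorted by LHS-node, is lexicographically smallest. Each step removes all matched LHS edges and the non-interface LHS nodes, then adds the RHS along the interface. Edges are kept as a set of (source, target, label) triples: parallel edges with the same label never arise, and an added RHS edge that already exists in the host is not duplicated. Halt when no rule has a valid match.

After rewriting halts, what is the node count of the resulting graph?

Answer: 3

Rewrite trace:
[0] host  ⇒  8 nodes, 9 edges  {1-q->1 1-p->3 4-q->3 4-p->4 4-q->4 4-r->4 4-p->5 6-q->5 7-r->7}
[1] R1 @ {0↦7, 1↦4}  ⇒  7 nodes, 6 edges  {1-q->1 1-p->3 4-q->3 4-q->4 4-p->5 6-q->5}
[2] R3 @ {0↦5, 1↦6, 2↦4}  ⇒  5 nodes, 3 edges  {1-q->1 1-p->3 4-q->3}
[3] R3 @ {0↦3, 1↦4, 2↦1}  ⇒  3 nodes, 0 edges  {∅}
normal form: no rule applies after step 3
NF nodes: {0:B, 1:C, 2:A}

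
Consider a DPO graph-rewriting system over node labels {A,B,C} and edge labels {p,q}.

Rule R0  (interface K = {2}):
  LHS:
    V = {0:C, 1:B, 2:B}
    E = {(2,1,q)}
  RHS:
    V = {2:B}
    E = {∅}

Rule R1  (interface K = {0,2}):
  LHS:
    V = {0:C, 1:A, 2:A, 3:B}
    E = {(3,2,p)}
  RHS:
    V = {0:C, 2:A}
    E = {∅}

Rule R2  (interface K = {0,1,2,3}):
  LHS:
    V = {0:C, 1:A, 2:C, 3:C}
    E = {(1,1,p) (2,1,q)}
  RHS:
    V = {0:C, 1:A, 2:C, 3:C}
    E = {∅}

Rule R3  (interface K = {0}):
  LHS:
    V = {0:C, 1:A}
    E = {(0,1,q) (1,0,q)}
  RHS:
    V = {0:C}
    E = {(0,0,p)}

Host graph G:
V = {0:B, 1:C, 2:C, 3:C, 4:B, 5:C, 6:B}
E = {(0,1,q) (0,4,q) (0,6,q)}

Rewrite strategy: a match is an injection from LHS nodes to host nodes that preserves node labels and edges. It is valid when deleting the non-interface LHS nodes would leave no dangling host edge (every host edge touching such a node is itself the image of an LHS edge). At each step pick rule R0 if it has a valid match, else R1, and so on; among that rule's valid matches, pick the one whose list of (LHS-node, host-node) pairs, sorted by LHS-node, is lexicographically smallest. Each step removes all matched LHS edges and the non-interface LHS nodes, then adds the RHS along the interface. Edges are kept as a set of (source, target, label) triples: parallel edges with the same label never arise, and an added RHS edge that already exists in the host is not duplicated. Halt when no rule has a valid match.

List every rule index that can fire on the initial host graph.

R0: 6 valid matches — {0↦2, 1↦4, 2↦0}, {0↦2, 1↦6, 2↦0}, {0↦3, 1↦4, 2↦0} (+3 more)
R1: no valid match — LHS pattern not found
R2: no valid match — LHS pattern not found
R3: no valid match — LHS pattern not found

Answer: [R0]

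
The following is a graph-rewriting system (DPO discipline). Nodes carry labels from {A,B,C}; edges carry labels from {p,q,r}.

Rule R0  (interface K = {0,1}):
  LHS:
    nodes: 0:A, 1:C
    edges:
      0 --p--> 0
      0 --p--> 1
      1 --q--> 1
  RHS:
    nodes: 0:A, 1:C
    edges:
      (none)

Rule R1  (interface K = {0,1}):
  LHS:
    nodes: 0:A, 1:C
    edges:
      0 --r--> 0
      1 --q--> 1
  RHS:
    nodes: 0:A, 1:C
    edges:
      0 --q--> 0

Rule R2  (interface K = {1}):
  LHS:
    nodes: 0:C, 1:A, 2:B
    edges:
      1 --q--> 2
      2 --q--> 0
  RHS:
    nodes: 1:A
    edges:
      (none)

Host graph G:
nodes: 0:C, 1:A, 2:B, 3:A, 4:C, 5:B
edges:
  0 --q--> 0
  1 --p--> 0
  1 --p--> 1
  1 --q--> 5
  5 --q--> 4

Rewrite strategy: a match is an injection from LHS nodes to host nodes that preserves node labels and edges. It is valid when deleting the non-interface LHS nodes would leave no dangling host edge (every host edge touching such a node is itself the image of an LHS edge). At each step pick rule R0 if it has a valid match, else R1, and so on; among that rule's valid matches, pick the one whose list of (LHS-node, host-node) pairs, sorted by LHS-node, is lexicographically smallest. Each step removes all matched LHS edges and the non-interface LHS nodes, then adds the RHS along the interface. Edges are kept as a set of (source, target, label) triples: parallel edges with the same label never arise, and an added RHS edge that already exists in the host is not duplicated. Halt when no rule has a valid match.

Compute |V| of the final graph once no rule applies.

Answer: 4

Rewrite trace:
[0] host  ⇒  6 nodes, 5 edges  {0-q->0 1-p->0 1-p->1 1-q->5 5-q->4}
[1] R0 @ {0↦1, 1↦0}  ⇒  6 nodes, 2 edges  {1-q->5 5-q->4}
[2] R2 @ {0↦4, 1↦1, 2↦5}  ⇒  4 nodes, 0 edges  {∅}
normal form: no rule applies after step 2
NF nodes: {0:C, 1:A, 2:B, 3:A}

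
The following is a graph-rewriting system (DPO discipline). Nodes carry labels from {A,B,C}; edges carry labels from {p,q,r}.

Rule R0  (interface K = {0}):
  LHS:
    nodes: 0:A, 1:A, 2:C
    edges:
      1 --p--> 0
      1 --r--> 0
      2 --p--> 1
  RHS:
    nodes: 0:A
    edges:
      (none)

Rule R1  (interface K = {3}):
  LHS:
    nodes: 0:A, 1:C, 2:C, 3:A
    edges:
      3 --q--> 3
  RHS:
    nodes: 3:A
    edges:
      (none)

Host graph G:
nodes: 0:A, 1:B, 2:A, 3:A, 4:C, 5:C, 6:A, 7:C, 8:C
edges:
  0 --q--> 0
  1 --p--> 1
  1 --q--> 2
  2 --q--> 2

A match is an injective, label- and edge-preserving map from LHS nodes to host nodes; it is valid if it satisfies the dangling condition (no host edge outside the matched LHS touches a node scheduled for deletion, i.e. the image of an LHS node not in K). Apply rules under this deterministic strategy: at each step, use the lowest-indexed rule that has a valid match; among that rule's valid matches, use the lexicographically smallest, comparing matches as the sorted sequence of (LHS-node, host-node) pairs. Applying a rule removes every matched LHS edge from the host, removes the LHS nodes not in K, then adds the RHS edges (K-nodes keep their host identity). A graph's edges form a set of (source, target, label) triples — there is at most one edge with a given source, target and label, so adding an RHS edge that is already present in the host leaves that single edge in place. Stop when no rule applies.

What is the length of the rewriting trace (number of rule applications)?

start.  V:9 E:4  edges: 0-q->0 1-p->1 1-q->2 2-q->2
1. fire R1 via {0↦3, 1↦4, 2↦5, 3↦0}  →  V:6 E:3  edges: 1-p->1 1-q->2 2-q->2
2. fire R1 via {0↦0, 1↦7, 2↦8, 3↦2}  →  V:3 E:2  edges: 1-p->1 1-q->2
normal form: no rule applies after step 2

Answer: 2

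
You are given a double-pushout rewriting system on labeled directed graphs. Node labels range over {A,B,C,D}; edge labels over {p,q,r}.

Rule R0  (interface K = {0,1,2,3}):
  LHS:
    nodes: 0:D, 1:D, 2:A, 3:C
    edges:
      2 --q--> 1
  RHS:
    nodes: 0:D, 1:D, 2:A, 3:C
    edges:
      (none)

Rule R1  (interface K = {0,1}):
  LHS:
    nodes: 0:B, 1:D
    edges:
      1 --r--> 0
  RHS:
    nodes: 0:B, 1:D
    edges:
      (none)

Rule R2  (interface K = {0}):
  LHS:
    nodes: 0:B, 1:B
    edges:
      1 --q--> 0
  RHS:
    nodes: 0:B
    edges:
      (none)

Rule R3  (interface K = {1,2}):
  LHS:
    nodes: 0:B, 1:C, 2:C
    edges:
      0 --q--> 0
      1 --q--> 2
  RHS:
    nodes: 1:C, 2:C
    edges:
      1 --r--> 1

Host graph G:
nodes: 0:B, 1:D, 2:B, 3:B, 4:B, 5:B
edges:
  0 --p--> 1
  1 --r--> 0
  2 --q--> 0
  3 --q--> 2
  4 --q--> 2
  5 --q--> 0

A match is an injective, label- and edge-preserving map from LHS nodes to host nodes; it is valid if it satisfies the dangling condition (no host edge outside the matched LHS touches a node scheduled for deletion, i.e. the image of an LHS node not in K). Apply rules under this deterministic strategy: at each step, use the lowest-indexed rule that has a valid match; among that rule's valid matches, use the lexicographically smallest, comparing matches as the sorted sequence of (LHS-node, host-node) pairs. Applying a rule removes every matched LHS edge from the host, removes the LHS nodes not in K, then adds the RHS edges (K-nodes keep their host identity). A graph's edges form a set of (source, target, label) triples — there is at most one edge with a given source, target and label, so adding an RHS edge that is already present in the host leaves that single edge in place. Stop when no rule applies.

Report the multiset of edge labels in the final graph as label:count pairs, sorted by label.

Answer: p:1

Rewrite trace:
[0] host  ⇒  6 nodes, 6 edges  {0-p->1 1-r->0 2-q->0 3-q->2 4-q->2 5-q->0}
[1] R1 @ {0↦0, 1↦1}  ⇒  6 nodes, 5 edges  {0-p->1 2-q->0 3-q->2 4-q->2 5-q->0}
[2] R2 @ {0↦0, 1↦5}  ⇒  5 nodes, 4 edges  {0-p->1 2-q->0 3-q->2 4-q->2}
[3] R2 @ {0↦2, 1↦3}  ⇒  4 nodes, 3 edges  {0-p->1 2-q->0 4-q->2}
[4] R2 @ {0↦2, 1↦4}  ⇒  3 nodes, 2 edges  {0-p->1 2-q->0}
[5] R2 @ {0↦0, 1↦2}  ⇒  2 nodes, 1 edges  {0-p->1}
normal form: no rule applies after step 5
NF edges: [(0, 1, 'p')]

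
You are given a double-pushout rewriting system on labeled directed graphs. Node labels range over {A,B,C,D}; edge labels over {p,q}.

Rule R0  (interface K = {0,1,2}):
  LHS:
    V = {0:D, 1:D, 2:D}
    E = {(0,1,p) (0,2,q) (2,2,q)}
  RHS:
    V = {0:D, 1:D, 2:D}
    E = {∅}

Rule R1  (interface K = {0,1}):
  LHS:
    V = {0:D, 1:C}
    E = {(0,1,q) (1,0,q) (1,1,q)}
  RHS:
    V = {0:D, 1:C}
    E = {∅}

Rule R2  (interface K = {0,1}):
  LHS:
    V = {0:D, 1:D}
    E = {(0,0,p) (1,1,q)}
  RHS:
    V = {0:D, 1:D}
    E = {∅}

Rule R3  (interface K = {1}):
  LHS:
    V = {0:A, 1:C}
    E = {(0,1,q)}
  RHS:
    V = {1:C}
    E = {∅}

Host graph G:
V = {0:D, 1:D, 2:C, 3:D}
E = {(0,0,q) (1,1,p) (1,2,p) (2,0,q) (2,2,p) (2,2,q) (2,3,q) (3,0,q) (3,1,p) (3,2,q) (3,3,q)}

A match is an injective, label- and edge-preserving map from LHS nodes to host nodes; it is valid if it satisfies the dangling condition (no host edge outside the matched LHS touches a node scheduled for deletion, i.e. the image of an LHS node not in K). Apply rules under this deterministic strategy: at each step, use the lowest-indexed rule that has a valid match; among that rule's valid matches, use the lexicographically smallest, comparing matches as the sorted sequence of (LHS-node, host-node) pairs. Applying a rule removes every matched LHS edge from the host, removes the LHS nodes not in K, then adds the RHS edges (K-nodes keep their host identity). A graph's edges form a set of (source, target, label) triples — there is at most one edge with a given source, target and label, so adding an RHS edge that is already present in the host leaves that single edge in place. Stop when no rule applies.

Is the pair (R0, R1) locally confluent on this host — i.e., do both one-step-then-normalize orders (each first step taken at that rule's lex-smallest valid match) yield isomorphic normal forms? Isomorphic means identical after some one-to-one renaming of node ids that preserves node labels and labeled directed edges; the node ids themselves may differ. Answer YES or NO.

branch R0-first: apply at {0↦3, 1↦1, 2↦0} → |E|=8, then 2 more step(s) → NF |V|=4 |E|=3 V={0:D, 1:D, 2:C, 3:D} E=1-p->2 2-q->0 2-p->2
branch R1-first: apply at {0↦3, 1↦2} → |E|=8, then 2 more step(s) → NF |V|=4 |E|=3 V={0:D, 1:D, 2:C, 3:D} E=1-p->2 2-q->0 2-p->2
graphs isomorphic (equal up to label-preserving node renaming)

Answer: YES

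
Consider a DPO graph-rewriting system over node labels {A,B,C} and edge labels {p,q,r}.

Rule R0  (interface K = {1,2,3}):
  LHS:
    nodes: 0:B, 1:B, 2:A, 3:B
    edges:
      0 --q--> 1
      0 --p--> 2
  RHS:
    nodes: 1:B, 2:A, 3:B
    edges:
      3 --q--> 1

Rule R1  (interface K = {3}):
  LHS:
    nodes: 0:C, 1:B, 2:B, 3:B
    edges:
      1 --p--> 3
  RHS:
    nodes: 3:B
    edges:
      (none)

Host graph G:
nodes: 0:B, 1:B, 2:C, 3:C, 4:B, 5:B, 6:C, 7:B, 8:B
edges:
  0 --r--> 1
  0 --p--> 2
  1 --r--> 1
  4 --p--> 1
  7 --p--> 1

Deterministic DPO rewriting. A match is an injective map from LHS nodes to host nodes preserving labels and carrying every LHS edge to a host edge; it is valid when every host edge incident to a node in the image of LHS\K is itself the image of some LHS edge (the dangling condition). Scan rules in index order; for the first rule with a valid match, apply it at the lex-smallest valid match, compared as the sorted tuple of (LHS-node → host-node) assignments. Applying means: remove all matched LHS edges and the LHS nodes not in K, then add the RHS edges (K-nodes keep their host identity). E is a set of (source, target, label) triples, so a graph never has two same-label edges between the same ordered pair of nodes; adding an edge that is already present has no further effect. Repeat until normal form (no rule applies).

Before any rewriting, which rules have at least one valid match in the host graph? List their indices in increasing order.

R0: no valid match — LHS pattern not found
R1: 8 valid matches — {0↦3, 1↦4, 2↦5, 3↦1}, {0↦3, 1↦4, 2↦8, 3↦1}, {0↦3, 1↦7, 2↦5, 3↦1} (+5 more)

Answer: [R1]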